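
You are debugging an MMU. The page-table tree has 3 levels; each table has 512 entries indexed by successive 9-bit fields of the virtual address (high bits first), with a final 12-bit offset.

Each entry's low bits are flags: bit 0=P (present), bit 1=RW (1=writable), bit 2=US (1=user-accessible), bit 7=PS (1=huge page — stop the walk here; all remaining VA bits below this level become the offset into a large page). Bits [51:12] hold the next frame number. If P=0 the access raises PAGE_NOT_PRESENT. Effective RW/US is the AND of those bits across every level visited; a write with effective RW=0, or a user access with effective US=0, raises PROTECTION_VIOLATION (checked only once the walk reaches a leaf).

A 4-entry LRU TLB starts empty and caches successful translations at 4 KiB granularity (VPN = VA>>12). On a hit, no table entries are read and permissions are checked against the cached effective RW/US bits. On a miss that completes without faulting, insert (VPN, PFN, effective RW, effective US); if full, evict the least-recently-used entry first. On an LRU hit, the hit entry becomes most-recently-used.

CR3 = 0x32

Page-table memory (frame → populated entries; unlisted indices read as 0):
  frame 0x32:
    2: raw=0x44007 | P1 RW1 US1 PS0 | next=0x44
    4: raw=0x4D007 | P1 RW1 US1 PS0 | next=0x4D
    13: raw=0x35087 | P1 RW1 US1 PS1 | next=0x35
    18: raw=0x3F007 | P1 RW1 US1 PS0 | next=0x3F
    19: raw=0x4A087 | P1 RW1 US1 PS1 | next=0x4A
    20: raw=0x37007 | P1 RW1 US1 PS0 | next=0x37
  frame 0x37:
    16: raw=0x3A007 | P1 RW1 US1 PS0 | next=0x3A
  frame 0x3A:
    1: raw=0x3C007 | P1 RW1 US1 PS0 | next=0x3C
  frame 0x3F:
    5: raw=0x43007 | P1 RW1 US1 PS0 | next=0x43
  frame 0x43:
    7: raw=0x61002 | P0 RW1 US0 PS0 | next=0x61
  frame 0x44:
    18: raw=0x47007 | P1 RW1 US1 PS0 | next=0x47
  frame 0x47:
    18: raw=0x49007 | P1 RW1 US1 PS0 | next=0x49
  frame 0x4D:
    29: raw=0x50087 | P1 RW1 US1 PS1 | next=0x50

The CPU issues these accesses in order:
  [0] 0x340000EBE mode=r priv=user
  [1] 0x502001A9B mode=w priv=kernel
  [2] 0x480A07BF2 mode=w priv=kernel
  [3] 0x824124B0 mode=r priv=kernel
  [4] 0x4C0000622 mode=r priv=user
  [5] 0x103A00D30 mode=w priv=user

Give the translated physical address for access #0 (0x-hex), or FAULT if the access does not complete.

Trace:
#0 VA=0x340000EBE (r,user):
  L0: frame=0x32 idx=13 entry=0x35087 [P=1 RW=1 US=1 PS=1]
  ✓ 0x35EBE (huge @L0)  — 1 lookups
#1 VA=0x502001A9B (w,kernel):
  L0: frame=0x32 idx=20 entry=0x37007 [P=1 RW=1 US=1 PS=0]
  L1: frame=0x37 idx=16 entry=0x3A007 [P=1 RW=1 US=1 PS=0]
  L2: frame=0x3A idx=1 entry=0x3C007 [P=1 RW=1 US=1 PS=0]
  ✓ 0x3CA9B  — 3 lookups
#2 VA=0x480A07BF2 (w,kernel):
  L0: frame=0x32 idx=18 entry=0x3F007 [P=1 RW=1 US=1 PS=0]
  L1: frame=0x3F idx=5 entry=0x43007 [P=1 RW=1 US=1 PS=0]
  L2: frame=0x43 idx=7 entry=0x61002 [P=0 RW=1 US=0 PS=0]
  → PAGE_NOT_PRESENT  (3 entries read)
#3 VA=0x824124B0 (r,kernel):
  L0: frame=0x32 idx=2 entry=0x44007 [P=1 RW=1 US=1 PS=0]
  L1: frame=0x44 idx=18 entry=0x47007 [P=1 RW=1 US=1 PS=0]
  L2: frame=0x47 idx=18 entry=0x49007 [P=1 RW=1 US=1 PS=0]
  ✓ 0x494B0  — 3 lookups
#4 VA=0x4C0000622 (r,user):
  L0: frame=0x32 idx=19 entry=0x4A087 [P=1 RW=1 US=1 PS=1]
  ✓ 0x4A622 (huge @L0)  — 1 lookups
#5 VA=0x103A00D30 (w,user):
  L0: frame=0x32 idx=4 entry=0x4D007 [P=1 RW=1 US=1 PS=0]
  L1: frame=0x4D idx=29 entry=0x50087 [P=1 RW=1 US=1 PS=1]
  ✓ 0x50D30 (huge @L1)  — 2 lookups

Access #0 PA: 0x35EBE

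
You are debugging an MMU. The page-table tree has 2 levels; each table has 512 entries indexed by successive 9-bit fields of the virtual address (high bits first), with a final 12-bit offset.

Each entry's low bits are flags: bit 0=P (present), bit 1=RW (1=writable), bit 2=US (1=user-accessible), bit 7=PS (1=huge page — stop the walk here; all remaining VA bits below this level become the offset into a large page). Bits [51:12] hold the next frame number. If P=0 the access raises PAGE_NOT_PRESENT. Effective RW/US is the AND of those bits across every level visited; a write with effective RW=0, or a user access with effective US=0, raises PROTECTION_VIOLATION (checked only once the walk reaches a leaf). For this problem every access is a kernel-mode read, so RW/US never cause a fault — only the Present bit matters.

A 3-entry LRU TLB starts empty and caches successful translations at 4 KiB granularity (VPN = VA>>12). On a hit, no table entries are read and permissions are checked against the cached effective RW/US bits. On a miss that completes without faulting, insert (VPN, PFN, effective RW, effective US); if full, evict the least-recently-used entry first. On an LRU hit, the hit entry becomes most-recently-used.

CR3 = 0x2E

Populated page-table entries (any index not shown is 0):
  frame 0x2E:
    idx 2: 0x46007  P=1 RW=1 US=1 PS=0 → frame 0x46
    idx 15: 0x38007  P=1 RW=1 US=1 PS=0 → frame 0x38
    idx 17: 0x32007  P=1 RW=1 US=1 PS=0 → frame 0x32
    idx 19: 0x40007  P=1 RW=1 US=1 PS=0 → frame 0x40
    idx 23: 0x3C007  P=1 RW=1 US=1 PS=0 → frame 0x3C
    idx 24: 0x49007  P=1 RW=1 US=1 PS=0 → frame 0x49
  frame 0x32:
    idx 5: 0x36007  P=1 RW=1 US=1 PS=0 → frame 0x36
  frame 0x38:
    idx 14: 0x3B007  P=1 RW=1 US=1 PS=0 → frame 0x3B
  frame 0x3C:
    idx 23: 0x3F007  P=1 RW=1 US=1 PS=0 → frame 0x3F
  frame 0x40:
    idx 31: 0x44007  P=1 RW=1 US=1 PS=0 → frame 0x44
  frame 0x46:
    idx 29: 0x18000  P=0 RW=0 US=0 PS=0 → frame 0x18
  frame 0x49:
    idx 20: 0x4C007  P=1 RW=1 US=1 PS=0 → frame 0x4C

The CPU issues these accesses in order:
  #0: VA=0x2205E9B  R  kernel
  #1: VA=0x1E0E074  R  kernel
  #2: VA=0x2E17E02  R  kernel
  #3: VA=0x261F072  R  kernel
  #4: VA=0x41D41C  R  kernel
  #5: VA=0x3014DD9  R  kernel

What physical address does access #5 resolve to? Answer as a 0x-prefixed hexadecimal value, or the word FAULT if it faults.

Per-access translation:
#0 VA=0x2205E9B (r,kernel):
  [0] read 0x2E idx=17: raw=0x32007 flags P=1 W=1 U=1 S=0
  [1] read 0x32 idx=5: raw=0x36007 flags P=1 W=1 U=1 S=0
  ✓ 0x36E9B  — 2 lookups
#1 VA=0x1E0E074 (r,kernel):
  [0] read 0x2E idx=15: raw=0x38007 flags P=1 W=1 U=1 S=0
  [1] read 0x38 idx=14: raw=0x3B007 flags P=1 W=1 U=1 S=0
  ✓ 0x3B074  — 2 lookups
#2 VA=0x2E17E02 (r,kernel):
  [0] read 0x2E idx=23: raw=0x3C007 flags P=1 W=1 U=1 S=0
  [1] read 0x3C idx=23: raw=0x3F007 flags P=1 W=1 U=1 S=0
  ✓ 0x3FE02  — 2 lookups
#3 VA=0x261F072 (r,kernel):
  [0] read 0x2E idx=19: raw=0x40007 flags P=1 W=1 U=1 S=0
  [1] read 0x40 idx=31: raw=0x44007 flags P=1 W=1 U=1 S=0
  ✓ 0x44072  — 2 lookups
#4 VA=0x41D41C (r,kernel):
  [0] read 0x2E idx=2: raw=0x46007 flags P=1 W=1 U=1 S=0
  [1] read 0x46 idx=29: raw=0x18000 flags P=0 W=0 U=0 S=0
  ⇒ fault: PAGE_NOT_PRESENT  — 2 lookups
#5 VA=0x3014DD9 (r,kernel):
  [0] read 0x2E idx=24: raw=0x49007 flags P=1 W=1 U=1 S=0
  [1] read 0x49 idx=20: raw=0x4C007 flags P=1 W=1 U=1 S=0
  ✓ 0x4CDD9  — 2 lookups

Access #5 PA: 0x4CDD9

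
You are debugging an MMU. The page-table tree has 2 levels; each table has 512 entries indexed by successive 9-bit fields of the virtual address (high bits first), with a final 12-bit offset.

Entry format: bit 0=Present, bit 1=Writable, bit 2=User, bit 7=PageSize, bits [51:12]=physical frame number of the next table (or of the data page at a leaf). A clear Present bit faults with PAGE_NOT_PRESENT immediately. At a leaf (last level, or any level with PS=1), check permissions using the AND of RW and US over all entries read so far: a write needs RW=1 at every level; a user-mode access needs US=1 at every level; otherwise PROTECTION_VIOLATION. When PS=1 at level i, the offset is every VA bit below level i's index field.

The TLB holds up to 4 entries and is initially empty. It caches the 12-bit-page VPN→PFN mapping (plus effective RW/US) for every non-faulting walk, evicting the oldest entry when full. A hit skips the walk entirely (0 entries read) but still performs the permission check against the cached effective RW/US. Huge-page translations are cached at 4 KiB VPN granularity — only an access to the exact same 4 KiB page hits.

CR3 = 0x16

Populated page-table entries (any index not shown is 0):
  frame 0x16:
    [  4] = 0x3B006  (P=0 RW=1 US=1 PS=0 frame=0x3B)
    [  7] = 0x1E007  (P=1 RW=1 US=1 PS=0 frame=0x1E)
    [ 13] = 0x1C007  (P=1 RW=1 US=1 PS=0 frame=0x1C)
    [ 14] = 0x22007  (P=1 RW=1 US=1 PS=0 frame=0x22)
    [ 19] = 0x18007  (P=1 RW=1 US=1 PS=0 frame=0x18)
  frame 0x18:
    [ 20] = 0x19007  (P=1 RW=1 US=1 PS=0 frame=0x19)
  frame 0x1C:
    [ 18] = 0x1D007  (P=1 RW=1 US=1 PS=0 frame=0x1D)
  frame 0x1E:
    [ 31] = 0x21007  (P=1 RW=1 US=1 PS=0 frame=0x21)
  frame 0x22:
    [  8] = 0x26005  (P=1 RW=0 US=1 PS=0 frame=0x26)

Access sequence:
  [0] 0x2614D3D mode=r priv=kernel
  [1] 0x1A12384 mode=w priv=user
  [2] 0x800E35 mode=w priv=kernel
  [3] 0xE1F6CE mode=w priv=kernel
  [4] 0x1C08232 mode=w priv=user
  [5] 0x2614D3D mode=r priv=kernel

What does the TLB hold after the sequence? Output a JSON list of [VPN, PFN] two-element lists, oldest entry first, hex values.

Trace:
#0 VA=0x2614D3D (r,kernel):
  L0: frame=0x16 idx=19 entry=0x18007 [P=1 RW=1 US=1 PS=0]
  L1: frame=0x18 idx=20 entry=0x19007 [P=1 RW=1 US=1 PS=0]
  → PA=0x19D3D  (2 entries read)
#1 VA=0x1A12384 (w,user):
  L0: frame=0x16 idx=13 entry=0x1C007 [P=1 RW=1 US=1 PS=0]
  L1: frame=0x1C idx=18 entry=0x1D007 [P=1 RW=1 US=1 PS=0]
  → PA=0x1D384  (2 entries read)
#2 VA=0x800E35 (w,kernel):
  L0: frame=0x16 idx=4 entry=0x3B006 [P=0 RW=1 US=1 PS=0]
  → PAGE_NOT_PRESENT  (1 entries read)
#3 VA=0xE1F6CE (w,kernel):
  L0: frame=0x16 idx=7 entry=0x1E007 [P=1 RW=1 US=1 PS=0]
  L1: frame=0x1E idx=31 entry=0x21007 [P=1 RW=1 US=1 PS=0]
  → PA=0x216CE  (2 entries read)
#4 VA=0x1C08232 (w,user):
  L0: frame=0x16 idx=14 entry=0x22007 [P=1 RW=1 US=1 PS=0]
  L1: frame=0x22 idx=8 entry=0x26005 [P=1 RW=0 US=1 PS=0]
  → PROTECTION_VIOLATION  (2 entries read)
#5 VA=0x2614D3D (r,kernel):
  TLB hit vpn=0x2614 → PA=0x19D3D

TLB: [["0x2614", "0x19"], ["0x1A12", "0x1D"], ["0xE1F", "0x21"]]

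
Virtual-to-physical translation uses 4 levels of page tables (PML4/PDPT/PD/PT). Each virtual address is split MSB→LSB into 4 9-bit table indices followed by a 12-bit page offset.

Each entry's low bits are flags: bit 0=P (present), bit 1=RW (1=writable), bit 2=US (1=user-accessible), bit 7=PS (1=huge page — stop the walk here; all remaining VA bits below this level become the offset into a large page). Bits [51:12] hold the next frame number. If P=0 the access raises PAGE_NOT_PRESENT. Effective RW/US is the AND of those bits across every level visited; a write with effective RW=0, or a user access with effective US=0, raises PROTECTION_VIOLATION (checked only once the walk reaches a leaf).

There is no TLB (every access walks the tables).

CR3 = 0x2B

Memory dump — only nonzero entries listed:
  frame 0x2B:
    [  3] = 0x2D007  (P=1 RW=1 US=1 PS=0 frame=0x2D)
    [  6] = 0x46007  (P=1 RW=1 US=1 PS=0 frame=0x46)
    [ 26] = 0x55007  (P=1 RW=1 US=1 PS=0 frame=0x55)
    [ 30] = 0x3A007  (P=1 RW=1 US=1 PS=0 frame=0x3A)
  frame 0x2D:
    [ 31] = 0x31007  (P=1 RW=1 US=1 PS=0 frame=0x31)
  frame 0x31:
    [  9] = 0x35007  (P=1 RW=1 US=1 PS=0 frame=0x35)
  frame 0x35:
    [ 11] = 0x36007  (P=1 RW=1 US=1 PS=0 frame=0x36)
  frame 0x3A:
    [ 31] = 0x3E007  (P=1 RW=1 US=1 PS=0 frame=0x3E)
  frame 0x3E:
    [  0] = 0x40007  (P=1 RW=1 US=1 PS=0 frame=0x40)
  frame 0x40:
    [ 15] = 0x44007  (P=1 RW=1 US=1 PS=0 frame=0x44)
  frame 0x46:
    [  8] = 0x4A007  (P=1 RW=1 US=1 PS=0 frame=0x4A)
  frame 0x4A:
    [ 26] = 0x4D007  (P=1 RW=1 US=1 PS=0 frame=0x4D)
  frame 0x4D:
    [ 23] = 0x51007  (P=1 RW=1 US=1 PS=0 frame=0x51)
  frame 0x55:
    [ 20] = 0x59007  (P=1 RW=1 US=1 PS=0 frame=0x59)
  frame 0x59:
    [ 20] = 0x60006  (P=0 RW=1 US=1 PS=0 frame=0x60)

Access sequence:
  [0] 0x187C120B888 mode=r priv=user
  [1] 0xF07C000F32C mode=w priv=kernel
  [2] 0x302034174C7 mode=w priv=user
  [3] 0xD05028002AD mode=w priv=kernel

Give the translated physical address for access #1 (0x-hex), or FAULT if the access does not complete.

Trace:
#0 VA=0x187C120B888 (r,user):
  lvl0: tbl 0x2B, slot 3 ⇒ 0x2D007 (P1/RW1/US1/PS0)
  lvl1: tbl 0x2D, slot 31 ⇒ 0x31007 (P1/RW1/US1/PS0)
  lvl2: tbl 0x31, slot 9 ⇒ 0x35007 (P1/RW1/US1/PS0)
  lvl3: tbl 0x35, slot 11 ⇒ 0x36007 (P1/RW1/US1/PS0)
  → PA=0x36888  (4 entries read)
#1 VA=0xF07C000F32C (w,kernel):
  lvl0: tbl 0x2B, slot 30 ⇒ 0x3A007 (P1/RW1/US1/PS0)
  lvl1: tbl 0x3A, slot 31 ⇒ 0x3E007 (P1/RW1/US1/PS0)
  lvl2: tbl 0x3E, slot 0 ⇒ 0x40007 (P1/RW1/US1/PS0)
  lvl3: tbl 0x40, slot 15 ⇒ 0x44007 (P1/RW1/US1/PS0)
  → PA=0x4432C  (4 entries read)
#2 VA=0x302034174C7 (w,user):
  lvl0: tbl 0x2B, slot 6 ⇒ 0x46007 (P1/RW1/US1/PS0)
  lvl1: tbl 0x46, slot 8 ⇒ 0x4A007 (P1/RW1/US1/PS0)
  lvl2: tbl 0x4A, slot 26 ⇒ 0x4D007 (P1/RW1/US1/PS0)
  lvl3: tbl 0x4D, slot 23 ⇒ 0x51007 (P1/RW1/US1/PS0)
  → PA=0x514C7  (4 entries read)
#3 VA=0xD05028002AD (w,kernel):
  lvl0: tbl 0x2B, slot 26 ⇒ 0x55007 (P1/RW1/US1/PS0)
  lvl1: tbl 0x55, slot 20 ⇒ 0x59007 (P1/RW1/US1/PS0)
  lvl2: tbl 0x59, slot 20 ⇒ 0x60006 (P0/RW1/US1/PS0)
  ✗ PAGE_NOT_PRESENT  [3 reads]

Access #1 PA: 0x4432C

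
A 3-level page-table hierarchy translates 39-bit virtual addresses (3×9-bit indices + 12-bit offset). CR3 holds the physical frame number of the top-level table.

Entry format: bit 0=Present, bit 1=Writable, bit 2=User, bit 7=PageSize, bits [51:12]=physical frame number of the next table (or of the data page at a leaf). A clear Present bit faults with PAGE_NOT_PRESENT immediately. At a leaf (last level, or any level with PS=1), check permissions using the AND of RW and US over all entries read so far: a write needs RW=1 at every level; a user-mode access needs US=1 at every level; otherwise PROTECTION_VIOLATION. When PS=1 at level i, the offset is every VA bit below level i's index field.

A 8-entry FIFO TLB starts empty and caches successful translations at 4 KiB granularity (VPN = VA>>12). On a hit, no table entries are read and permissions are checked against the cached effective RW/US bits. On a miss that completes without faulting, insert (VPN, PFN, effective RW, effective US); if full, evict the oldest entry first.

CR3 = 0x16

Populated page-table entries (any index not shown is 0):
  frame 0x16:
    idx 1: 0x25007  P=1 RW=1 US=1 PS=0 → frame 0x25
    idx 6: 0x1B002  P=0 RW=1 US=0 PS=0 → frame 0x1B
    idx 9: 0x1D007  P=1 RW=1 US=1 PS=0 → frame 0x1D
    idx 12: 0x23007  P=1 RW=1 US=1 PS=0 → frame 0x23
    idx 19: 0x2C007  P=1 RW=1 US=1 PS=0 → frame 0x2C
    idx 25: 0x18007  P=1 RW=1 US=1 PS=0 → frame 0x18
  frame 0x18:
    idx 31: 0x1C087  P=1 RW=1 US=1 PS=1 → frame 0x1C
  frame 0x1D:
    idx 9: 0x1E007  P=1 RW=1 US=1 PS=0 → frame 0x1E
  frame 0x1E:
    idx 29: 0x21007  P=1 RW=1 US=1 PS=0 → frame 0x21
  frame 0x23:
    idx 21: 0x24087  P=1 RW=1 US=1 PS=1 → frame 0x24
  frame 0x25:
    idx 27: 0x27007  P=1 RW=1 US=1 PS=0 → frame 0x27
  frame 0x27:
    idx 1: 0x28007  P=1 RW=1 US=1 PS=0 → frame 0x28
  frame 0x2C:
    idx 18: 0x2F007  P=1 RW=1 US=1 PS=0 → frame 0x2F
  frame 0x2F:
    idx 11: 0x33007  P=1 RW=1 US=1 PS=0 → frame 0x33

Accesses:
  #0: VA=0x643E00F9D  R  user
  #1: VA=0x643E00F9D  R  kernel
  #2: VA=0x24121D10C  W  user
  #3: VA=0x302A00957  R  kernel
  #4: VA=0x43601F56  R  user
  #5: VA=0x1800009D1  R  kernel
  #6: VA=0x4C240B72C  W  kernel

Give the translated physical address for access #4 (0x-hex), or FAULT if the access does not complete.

Walk each access:
#0 VA=0x643E00F9D (r,user):
  L0 @0x16[25] → 0x18007  P=1,RW=1,US=1,PS=0
  L1 @0x18[31] → 0x1C087  P=1,RW=1,US=1,PS=1
  → PA=0x1CF9D (huge @L1)  (2 entries read)
#1 VA=0x643E00F9D (r,kernel):
  TLB hit vpn=0x643E00 → PA=0x1CF9D
#2 VA=0x24121D10C (w,user):
  L0 @0x16[9] → 0x1D007  P=1,RW=1,US=1,PS=0
  L1 @0x1D[9] → 0x1E007  P=1,RW=1,US=1,PS=0
  L2 @0x1E[29] → 0x21007  P=1,RW=1,US=1,PS=0
  → PA=0x2110C  (3 entries read)
#3 VA=0x302A00957 (r,kernel):
  L0 @0x16[12] → 0x23007  P=1,RW=1,US=1,PS=0
  L1 @0x23[21] → 0x24087  P=1,RW=1,US=1,PS=1
  → PA=0x24957 (huge @L1)  (2 entries read)
#4 VA=0x43601F56 (r,user):
  L0 @0x16[1] → 0x25007  P=1,RW=1,US=1,PS=0
  L1 @0x25[27] → 0x27007  P=1,RW=1,US=1,PS=0
  L2 @0x27[1] → 0x28007  P=1,RW=1,US=1,PS=0
  → PA=0x28F56  (3 entries read)
#5 VA=0x1800009D1 (r,kernel):
  L0 @0x16[6] → 0x1B002  P=0,RW=1,US=0,PS=0
  → PAGE_NOT_PRESENT  (1 entries read)
#6 VA=0x4C240B72C (w,kernel):
  L0 @0x16[19] → 0x2C007  P=1,RW=1,US=1,PS=0
  L1 @0x2C[18] → 0x2F007  P=1,RW=1,US=1,PS=0
  L2 @0x2F[11] → 0x33007  P=1,RW=1,US=1,PS=0
  → PA=0x3372C  (3 entries read)

Access #4 PA: 0x28F56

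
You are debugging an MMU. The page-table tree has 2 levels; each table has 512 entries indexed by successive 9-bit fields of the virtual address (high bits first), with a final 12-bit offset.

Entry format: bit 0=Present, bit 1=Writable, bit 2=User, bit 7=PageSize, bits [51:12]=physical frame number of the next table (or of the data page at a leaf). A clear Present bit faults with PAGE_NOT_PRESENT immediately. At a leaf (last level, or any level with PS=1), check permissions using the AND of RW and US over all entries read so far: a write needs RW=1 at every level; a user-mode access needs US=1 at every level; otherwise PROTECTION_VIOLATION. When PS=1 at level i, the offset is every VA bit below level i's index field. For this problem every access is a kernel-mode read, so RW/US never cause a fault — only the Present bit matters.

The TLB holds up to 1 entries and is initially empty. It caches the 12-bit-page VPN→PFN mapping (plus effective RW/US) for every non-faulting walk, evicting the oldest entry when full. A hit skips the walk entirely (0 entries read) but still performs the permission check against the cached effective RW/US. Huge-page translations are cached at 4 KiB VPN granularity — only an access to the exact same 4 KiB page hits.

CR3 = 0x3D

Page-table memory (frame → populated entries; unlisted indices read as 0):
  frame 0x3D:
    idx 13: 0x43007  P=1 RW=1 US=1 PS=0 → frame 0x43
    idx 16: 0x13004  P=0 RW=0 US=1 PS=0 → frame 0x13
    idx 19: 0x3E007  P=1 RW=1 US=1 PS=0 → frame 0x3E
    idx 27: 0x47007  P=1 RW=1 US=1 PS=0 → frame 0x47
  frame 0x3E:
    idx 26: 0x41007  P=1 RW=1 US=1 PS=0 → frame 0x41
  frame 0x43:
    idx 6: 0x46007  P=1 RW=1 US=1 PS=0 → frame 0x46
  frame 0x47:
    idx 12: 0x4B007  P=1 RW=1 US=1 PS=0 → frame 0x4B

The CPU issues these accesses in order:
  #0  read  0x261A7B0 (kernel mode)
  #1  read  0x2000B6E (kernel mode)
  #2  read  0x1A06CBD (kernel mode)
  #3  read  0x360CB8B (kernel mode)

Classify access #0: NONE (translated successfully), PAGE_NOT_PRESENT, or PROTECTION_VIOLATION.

Walk each access:
#0 VA=0x261A7B0 (r,kernel):
  lvl0: tbl 0x3D, slot 19 ⇒ 0x3E007 (P1/RW1/US1/PS0)
  lvl1: tbl 0x3E, slot 26 ⇒ 0x41007 (P1/RW1/US1/PS0)
  ✓ 0x417B0  — 2 lookups
#1 VA=0x2000B6E (r,kernel):
  lvl0: tbl 0x3D, slot 16 ⇒ 0x13004 (P0/RW0/US1/PS0)
  → PAGE_NOT_PRESENT  (1 entries read)
#2 VA=0x1A06CBD (r,kernel):
  lvl0: tbl 0x3D, slot 13 ⇒ 0x43007 (P1/RW1/US1/PS0)
  lvl1: tbl 0x43, slot 6 ⇒ 0x46007 (P1/RW1/US1/PS0)
  ✓ 0x46CBD  — 2 lookups
#3 VA=0x360CB8B (r,kernel):
  lvl0: tbl 0x3D, slot 27 ⇒ 0x47007 (P1/RW1/US1/PS0)
  lvl1: tbl 0x47, slot 12 ⇒ 0x4B007 (P1/RW1/US1/PS0)
  ✓ 0x4BB8B  — 2 lookups

Access #0 fault: NONE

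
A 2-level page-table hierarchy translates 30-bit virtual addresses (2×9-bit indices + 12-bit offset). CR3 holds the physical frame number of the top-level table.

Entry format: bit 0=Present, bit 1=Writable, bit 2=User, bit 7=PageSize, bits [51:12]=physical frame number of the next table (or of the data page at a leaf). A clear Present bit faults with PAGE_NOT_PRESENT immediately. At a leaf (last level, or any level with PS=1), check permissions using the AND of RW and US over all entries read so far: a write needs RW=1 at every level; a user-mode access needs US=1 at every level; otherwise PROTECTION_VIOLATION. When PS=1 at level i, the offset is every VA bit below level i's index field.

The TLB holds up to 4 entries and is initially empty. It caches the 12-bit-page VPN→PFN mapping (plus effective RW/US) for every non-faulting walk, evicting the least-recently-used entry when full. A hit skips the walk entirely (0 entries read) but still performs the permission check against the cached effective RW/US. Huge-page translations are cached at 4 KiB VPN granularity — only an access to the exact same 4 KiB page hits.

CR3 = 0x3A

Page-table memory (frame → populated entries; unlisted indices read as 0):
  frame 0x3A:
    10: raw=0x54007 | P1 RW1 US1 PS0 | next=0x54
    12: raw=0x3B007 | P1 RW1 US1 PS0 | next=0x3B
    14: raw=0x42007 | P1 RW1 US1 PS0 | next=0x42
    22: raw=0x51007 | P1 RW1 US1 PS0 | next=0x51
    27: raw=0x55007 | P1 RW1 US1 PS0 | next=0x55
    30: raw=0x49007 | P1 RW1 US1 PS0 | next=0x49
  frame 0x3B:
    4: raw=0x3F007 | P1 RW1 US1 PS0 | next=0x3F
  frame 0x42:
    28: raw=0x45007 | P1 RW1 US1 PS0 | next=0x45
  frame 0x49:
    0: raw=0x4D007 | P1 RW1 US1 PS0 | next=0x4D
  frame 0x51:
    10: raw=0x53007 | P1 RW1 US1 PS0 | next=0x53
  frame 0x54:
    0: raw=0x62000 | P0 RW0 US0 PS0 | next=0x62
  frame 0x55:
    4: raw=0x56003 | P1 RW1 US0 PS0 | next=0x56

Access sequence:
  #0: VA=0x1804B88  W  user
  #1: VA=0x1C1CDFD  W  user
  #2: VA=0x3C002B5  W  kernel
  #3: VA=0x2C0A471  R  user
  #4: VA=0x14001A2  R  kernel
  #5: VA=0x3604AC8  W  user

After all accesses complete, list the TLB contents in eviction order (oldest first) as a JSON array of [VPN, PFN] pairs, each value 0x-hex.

Per-access translation:
#0 VA=0x1804B88 (w,user):
  lvl0: tbl 0x3A, slot 12 ⇒ 0x3B007 (P1/RW1/US1/PS0)
  lvl1: tbl 0x3B, slot 4 ⇒ 0x3F007 (P1/RW1/US1/PS0)
  → PA=0x3FB88  (2 entries read)
#1 VA=0x1C1CDFD (w,user):
  lvl0: tbl 0x3A, slot 14 ⇒ 0x42007 (P1/RW1/US1/PS0)
  lvl1: tbl 0x42, slot 28 ⇒ 0x45007 (P1/RW1/US1/PS0)
  → PA=0x45DFD  (2 entries read)
#2 VA=0x3C002B5 (w,kernel):
  lvl0: tbl 0x3A, slot 30 ⇒ 0x49007 (P1/RW1/US1/PS0)
  lvl1: tbl 0x49, slot 0 ⇒ 0x4D007 (P1/RW1/US1/PS0)
  → PA=0x4D2B5  (2 entries read)
#3 VA=0x2C0A471 (r,user):
  lvl0: tbl 0x3A, slot 22 ⇒ 0x51007 (P1/RW1/US1/PS0)
  lvl1: tbl 0x51, slot 10 ⇒ 0x53007 (P1/RW1/US1/PS0)
  → PA=0x53471  (2 entries read)
#4 VA=0x14001A2 (r,kernel):
  lvl0: tbl 0x3A, slot 10 ⇒ 0x54007 (P1/RW1/US1/PS0)
  lvl1: tbl 0x54, slot 0 ⇒ 0x62000 (P0/RW0/US0/PS0)
  ✗ PAGE_NOT_PRESENT  [2 reads]
#5 VA=0x3604AC8 (w,user):
  lvl0: tbl 0x3A, slot 27 ⇒ 0x55007 (P1/RW1/US1/PS0)
  lvl1: tbl 0x55, slot 4 ⇒ 0x56003 (P1/RW1/US0/PS0)
  ✗ PROTECTION_VIOLATION  [2 reads]

TLB: [["0x1804", "0x3F"], ["0x1C1C", "0x45"], ["0x3C00", "0x4D"], ["0x2C0A", "0x53"]]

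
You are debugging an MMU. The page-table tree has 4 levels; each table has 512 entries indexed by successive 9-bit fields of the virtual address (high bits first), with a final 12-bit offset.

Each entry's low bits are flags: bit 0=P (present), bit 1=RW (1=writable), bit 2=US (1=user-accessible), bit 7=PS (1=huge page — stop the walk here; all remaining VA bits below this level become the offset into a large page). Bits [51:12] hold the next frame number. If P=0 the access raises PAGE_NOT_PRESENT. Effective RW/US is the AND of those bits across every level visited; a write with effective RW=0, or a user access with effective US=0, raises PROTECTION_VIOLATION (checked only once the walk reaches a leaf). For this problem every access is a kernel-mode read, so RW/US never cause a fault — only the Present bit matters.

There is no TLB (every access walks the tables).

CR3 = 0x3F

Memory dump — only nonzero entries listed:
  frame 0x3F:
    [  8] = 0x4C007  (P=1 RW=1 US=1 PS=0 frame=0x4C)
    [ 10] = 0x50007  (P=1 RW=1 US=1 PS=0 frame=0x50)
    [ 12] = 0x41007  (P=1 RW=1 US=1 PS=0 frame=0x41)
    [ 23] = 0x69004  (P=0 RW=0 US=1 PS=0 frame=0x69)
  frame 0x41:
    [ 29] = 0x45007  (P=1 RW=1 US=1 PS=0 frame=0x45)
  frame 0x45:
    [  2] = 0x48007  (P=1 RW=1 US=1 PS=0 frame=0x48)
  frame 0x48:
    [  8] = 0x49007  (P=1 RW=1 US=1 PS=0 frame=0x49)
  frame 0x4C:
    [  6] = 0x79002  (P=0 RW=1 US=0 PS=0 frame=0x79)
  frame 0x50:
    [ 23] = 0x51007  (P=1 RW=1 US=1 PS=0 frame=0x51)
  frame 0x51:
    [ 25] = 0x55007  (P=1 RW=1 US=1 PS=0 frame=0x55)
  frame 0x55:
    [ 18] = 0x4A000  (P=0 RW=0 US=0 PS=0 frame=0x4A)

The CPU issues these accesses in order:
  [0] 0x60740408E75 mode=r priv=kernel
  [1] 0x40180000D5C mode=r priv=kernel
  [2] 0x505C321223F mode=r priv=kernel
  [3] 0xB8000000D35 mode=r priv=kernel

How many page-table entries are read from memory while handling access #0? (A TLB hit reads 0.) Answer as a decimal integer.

Trace:
#0 VA=0x60740408E75 (r,kernel):
  lvl0: tbl 0x3F, slot 12 ⇒ 0x41007 (P1/RW1/US1/PS0)
  lvl1: tbl 0x41, slot 29 ⇒ 0x45007 (P1/RW1/US1/PS0)
  lvl2: tbl 0x45, slot 2 ⇒ 0x48007 (P1/RW1/US1/PS0)
  lvl3: tbl 0x48, slot 8 ⇒ 0x49007 (P1/RW1/US1/PS0)
  ⇒ phys 0x49E75  [4 reads]
#1 VA=0x40180000D5C (r,kernel):
  lvl0: tbl 0x3F, slot 8 ⇒ 0x4C007 (P1/RW1/US1/PS0)
  lvl1: tbl 0x4C, slot 6 ⇒ 0x79002 (P0/RW1/US0/PS0)
  ✗ PAGE_NOT_PRESENT  [2 reads]
#2 VA=0x505C321223F (r,kernel):
  lvl0: tbl 0x3F, slot 10 ⇒ 0x50007 (P1/RW1/US1/PS0)
  lvl1: tbl 0x50, slot 23 ⇒ 0x51007 (P1/RW1/US1/PS0)
  lvl2: tbl 0x51, slot 25 ⇒ 0x55007 (P1/RW1/US1/PS0)
  lvl3: tbl 0x55, slot 18 ⇒ 0x4A000 (P0/RW0/US0/PS0)
  ✗ PAGE_NOT_PRESENT  [4 reads]
#3 VA=0xB8000000D35 (r,kernel):
  lvl0: tbl 0x3F, slot 23 ⇒ 0x69004 (P0/RW0/US1/PS0)
  ✗ PAGE_NOT_PRESENT  [1 reads]

Entries read for #0: 4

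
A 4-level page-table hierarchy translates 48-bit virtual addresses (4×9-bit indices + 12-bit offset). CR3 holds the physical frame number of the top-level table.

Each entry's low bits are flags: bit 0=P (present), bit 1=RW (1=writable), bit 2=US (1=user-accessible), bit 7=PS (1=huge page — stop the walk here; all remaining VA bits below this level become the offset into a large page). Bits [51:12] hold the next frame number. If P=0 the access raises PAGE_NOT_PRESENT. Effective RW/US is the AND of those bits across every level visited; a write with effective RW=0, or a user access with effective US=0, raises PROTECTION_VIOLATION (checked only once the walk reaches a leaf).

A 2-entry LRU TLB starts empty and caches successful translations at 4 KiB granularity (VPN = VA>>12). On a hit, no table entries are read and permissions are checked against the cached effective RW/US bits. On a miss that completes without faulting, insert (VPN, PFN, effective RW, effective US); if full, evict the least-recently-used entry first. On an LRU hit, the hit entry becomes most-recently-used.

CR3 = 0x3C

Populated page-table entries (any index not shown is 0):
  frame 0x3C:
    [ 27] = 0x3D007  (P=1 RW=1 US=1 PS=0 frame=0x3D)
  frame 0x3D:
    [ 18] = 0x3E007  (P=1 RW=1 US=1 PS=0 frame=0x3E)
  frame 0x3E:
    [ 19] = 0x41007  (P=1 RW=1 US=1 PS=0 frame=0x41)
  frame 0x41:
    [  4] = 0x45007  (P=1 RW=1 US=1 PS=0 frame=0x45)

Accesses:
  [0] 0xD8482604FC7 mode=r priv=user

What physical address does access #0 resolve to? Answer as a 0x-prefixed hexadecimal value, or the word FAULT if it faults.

Trace:
#0 VA=0xD8482604FC7 (r,user):
  lvl0: tbl 0x3C, slot 27 ⇒ 0x3D007 (P1/RW1/US1/PS0)
  lvl1: tbl 0x3D, slot 18 ⇒ 0x3E007 (P1/RW1/US1/PS0)
  lvl2: tbl 0x3E, slot 19 ⇒ 0x41007 (P1/RW1/US1/PS0)
  lvl3: tbl 0x41, slot 4 ⇒ 0x45007 (P1/RW1/US1/PS0)
  ✓ 0x45FC7  — 4 lookups

Access #0 PA: 0x45FC7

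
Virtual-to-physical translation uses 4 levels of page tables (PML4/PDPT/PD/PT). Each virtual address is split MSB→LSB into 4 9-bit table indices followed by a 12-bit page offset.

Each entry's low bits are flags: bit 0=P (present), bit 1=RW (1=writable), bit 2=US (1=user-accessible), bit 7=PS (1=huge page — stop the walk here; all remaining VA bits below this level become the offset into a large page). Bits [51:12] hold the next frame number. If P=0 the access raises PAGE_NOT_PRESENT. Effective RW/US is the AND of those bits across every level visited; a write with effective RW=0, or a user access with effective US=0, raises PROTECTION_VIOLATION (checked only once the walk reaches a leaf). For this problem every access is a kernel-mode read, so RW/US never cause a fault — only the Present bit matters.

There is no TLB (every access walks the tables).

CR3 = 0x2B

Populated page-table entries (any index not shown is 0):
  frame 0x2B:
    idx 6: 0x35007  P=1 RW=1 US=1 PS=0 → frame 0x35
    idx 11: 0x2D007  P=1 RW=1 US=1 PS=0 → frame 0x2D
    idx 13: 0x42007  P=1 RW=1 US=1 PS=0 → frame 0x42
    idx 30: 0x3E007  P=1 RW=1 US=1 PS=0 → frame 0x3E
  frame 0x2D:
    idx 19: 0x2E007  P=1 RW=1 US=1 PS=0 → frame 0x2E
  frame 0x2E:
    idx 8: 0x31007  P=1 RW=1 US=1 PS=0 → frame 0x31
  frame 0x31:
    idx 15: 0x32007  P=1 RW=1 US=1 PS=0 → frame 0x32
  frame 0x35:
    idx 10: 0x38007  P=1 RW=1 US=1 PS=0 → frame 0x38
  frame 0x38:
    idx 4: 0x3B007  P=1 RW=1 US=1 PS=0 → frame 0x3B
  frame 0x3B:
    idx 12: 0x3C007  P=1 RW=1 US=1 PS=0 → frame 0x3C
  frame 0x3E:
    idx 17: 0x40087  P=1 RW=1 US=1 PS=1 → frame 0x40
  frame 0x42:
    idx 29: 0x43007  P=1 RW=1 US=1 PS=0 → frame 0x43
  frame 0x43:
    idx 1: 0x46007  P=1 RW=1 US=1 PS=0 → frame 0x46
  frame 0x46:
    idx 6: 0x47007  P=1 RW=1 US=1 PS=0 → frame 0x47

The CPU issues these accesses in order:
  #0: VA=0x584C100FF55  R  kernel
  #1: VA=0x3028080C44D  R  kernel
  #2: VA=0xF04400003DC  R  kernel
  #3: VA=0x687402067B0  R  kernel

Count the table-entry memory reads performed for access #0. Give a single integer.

Walk each access:
#0 VA=0x584C100FF55 (r,kernel):
  lvl0: tbl 0x2B, slot 11 ⇒ 0x2D007 (P1/RW1/US1/PS0)
  lvl1: tbl 0x2D, slot 19 ⇒ 0x2E007 (P1/RW1/US1/PS0)
  lvl2: tbl 0x2E, slot 8 ⇒ 0x31007 (P1/RW1/US1/PS0)
  lvl3: tbl 0x31, slot 15 ⇒ 0x32007 (P1/RW1/US1/PS0)
  ✓ 0x32F55  — 4 lookups
#1 VA=0x3028080C44D (r,kernel):
  lvl0: tbl 0x2B, slot 6 ⇒ 0x35007 (P1/RW1/US1/PS0)
  lvl1: tbl 0x35, slot 10 ⇒ 0x38007 (P1/RW1/US1/PS0)
  lvl2: tbl 0x38, slot 4 ⇒ 0x3B007 (P1/RW1/US1/PS0)
  lvl3: tbl 0x3B, slot 12 ⇒ 0x3C007 (P1/RW1/US1/PS0)
  ✓ 0x3C44D  — 4 lookups
#2 VA=0xF04400003DC (r,kernel):
  lvl0: tbl 0x2B, slot 30 ⇒ 0x3E007 (P1/RW1/US1/PS0)
  lvl1: tbl 0x3E, slot 17 ⇒ 0x40087 (P1/RW1/US1/PS1)
  ✓ 0x403DC (huge @L1)  — 2 lookups
#3 VA=0x687402067B0 (r,kernel):
  lvl0: tbl 0x2B, slot 13 ⇒ 0x42007 (P1/RW1/US1/PS0)
  lvl1: tbl 0x42, slot 29 ⇒ 0x43007 (P1/RW1/US1/PS0)
  lvl2: tbl 0x43, slot 1 ⇒ 0x46007 (P1/RW1/US1/PS0)
  lvl3: tbl 0x46, slot 6 ⇒ 0x47007 (P1/RW1/US1/PS0)
  ✓ 0x477B0  — 4 lookups

Entries read for #0: 4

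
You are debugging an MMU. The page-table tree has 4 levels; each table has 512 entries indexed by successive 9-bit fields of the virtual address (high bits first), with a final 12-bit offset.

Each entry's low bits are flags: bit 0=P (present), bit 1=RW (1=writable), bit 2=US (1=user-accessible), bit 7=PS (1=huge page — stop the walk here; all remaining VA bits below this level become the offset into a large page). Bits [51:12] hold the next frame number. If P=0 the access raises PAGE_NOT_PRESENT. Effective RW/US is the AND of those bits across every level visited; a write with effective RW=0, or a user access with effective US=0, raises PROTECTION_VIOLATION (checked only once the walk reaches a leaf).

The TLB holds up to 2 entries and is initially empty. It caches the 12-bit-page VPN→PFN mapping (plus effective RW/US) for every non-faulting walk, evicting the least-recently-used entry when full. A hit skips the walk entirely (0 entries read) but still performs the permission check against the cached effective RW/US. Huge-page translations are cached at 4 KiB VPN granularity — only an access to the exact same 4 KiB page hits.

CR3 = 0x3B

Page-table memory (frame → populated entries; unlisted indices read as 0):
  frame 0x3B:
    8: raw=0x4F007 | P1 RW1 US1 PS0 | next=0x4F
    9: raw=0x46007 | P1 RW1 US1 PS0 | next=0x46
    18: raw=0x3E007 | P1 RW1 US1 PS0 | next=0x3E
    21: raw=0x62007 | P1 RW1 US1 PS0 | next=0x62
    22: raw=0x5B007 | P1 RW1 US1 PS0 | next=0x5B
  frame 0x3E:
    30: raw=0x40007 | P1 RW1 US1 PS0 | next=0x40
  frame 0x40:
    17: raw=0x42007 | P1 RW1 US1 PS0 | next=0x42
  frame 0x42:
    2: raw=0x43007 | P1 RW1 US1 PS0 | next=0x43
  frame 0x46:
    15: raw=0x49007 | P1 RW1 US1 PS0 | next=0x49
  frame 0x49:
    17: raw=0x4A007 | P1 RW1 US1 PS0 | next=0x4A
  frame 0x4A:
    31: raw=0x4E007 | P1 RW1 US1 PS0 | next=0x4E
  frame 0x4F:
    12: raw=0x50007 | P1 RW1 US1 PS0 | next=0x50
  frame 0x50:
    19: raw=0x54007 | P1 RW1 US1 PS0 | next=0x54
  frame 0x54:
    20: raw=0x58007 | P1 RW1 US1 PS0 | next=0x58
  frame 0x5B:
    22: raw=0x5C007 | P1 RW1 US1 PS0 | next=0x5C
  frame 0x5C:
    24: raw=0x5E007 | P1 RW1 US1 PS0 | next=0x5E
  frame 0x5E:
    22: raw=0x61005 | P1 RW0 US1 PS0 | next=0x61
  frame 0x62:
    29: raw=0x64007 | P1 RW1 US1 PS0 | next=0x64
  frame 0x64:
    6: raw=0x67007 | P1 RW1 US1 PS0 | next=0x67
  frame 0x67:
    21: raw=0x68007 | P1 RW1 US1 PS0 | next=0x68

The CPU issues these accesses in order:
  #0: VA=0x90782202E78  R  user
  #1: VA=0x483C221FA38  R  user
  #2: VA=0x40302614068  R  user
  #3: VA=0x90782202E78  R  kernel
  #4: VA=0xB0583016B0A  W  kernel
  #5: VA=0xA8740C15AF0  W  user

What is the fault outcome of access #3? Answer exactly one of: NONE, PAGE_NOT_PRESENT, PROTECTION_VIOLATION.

Per-access translation:
#0 VA=0x90782202E78 (r,user):
  L0 @0x3B[18] → 0x3E007  P=1,RW=1,US=1,PS=0
  L1 @0x3E[30] → 0x40007  P=1,RW=1,US=1,PS=0
  L2 @0x40[17] → 0x42007  P=1,RW=1,US=1,PS=0
  L3 @0x42[2] → 0x43007  P=1,RW=1,US=1,PS=0
  ⇒ phys 0x43E78  [4 reads]
#1 VA=0x483C221FA38 (r,user):
  L0 @0x3B[9] → 0x46007  P=1,RW=1,US=1,PS=0
  L1 @0x46[15] → 0x49007  P=1,RW=1,US=1,PS=0
  L2 @0x49[17] → 0x4A007  P=1,RW=1,US=1,PS=0
  L3 @0x4A[31] → 0x4E007  P=1,RW=1,US=1,PS=0
  ⇒ phys 0x4EA38  [4 reads]
#2 VA=0x40302614068 (r,user):
  L0 @0x3B[8] → 0x4F007  P=1,RW=1,US=1,PS=0
  L1 @0x4F[12] → 0x50007  P=1,RW=1,US=1,PS=0
  L2 @0x50[19] → 0x54007  P=1,RW=1,US=1,PS=0
  L3 @0x54[20] → 0x58007  P=1,RW=1,US=1,PS=0
  ⇒ phys 0x58068  [4 reads]
#3 VA=0x90782202E78 (r,kernel):
  L0 @0x3B[18] → 0x3E007  P=1,RW=1,US=1,PS=0
  L1 @0x3E[30] → 0x40007  P=1,RW=1,US=1,PS=0
  L2 @0x40[17] → 0x42007  P=1,RW=1,US=1,PS=0
  L3 @0x42[2] → 0x43007  P=1,RW=1,US=1,PS=0
  ⇒ phys 0x43E78  [4 reads]
#4 VA=0xB0583016B0A (w,kernel):
  L0 @0x3B[22] → 0x5B007  P=1,RW=1,US=1,PS=0
  L1 @0x5B[22] → 0x5C007  P=1,RW=1,US=1,PS=0
  L2 @0x5C[24] → 0x5E007  P=1,RW=1,US=1,PS=0
  L3 @0x5E[22] → 0x61005  P=1,RW=0,US=1,PS=0
  ✗ PROTECTION_VIOLATION  [4 reads]
#5 VA=0xA8740C15AF0 (w,user):
  L0 @0x3B[21] → 0x62007  P=1,RW=1,US=1,PS=0
  L1 @0x62[29] → 0x64007  P=1,RW=1,US=1,PS=0
  L2 @0x64[6] → 0x67007  P=1,RW=1,US=1,PS=0
  L3 @0x67[21] → 0x68007  P=1,RW=1,US=1,PS=0
  ⇒ phys 0x68AF0  [4 reads]

Access #3 fault: NONE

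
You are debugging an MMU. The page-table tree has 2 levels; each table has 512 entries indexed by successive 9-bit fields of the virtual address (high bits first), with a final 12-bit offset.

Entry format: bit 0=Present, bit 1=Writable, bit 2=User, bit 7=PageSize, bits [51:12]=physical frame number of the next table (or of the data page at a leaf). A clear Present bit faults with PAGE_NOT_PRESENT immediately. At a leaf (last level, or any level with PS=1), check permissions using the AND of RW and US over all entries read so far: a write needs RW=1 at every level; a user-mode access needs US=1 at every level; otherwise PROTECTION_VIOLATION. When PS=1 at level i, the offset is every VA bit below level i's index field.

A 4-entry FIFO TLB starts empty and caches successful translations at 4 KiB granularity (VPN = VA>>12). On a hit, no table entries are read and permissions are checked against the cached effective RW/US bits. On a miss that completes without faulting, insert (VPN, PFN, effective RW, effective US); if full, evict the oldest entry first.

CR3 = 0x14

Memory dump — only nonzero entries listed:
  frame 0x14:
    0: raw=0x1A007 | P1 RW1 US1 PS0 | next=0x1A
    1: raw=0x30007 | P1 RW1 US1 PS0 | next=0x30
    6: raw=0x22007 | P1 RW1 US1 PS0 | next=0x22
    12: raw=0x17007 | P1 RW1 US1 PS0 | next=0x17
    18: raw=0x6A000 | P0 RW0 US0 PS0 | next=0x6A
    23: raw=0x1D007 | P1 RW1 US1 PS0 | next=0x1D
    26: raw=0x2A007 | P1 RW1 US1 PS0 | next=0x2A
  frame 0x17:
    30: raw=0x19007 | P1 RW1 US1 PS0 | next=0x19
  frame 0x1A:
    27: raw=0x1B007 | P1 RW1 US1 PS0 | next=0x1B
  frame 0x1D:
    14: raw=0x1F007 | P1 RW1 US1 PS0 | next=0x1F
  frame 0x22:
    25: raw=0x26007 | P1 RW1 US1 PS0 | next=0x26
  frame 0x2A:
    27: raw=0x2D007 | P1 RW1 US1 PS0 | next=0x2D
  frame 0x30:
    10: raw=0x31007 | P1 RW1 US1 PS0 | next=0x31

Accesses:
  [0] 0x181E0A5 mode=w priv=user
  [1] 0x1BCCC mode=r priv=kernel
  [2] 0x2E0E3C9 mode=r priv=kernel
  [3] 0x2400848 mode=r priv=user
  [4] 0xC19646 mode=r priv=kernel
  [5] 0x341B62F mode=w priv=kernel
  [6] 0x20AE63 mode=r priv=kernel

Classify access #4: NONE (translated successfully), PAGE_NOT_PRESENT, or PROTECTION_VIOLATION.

Walk each access:
#0 VA=0x181E0A5 (w,user):
  L0: frame=0x14 idx=12 entry=0x17007 [P=1 RW=1 US=1 PS=0]
  L1: frame=0x17 idx=30 entry=0x19007 [P=1 RW=1 US=1 PS=0]
  ⇒ phys 0x190A5  [2 reads]
#1 VA=0x1BCCC (r,kernel):
  L0: frame=0x14 idx=0 entry=0x1A007 [P=1 RW=1 US=1 PS=0]
  L1: frame=0x1A idx=27 entry=0x1B007 [P=1 RW=1 US=1 PS=0]
  ⇒ phys 0x1BCCC  [2 reads]
#2 VA=0x2E0E3C9 (r,kernel):
  L0: frame=0x14 idx=23 entry=0x1D007 [P=1 RW=1 US=1 PS=0]
  L1: frame=0x1D idx=14 entry=0x1F007 [P=1 RW=1 US=1 PS=0]
  ⇒ phys 0x1F3C9  [2 reads]
#3 VA=0x2400848 (r,user):
  L0: frame=0x14 idx=18 entry=0x6A000 [P=0 RW=0 US=0 PS=0]
  → PAGE_NOT_PRESENT  (1 entries read)
#4 VA=0xC19646 (r,kernel):
  L0: frame=0x14 idx=6 entry=0x22007 [P=1 RW=1 US=1 PS=0]
  L1: frame=0x22 idx=25 entry=0x26007 [P=1 RW=1 US=1 PS=0]
  ⇒ phys 0x26646  [2 reads]
#5 VA=0x341B62F (w,kernel):
  L0: frame=0x14 idx=26 entry=0x2A007 [P=1 RW=1 US=1 PS=0]
  L1: frame=0x2A idx=27 entry=0x2D007 [P=1 RW=1 US=1 PS=0]
  ⇒ phys 0x2D62F  [2 reads]
#6 VA=0x20AE63 (r,kernel):
  L0: frame=0x14 idx=1 entry=0x30007 [P=1 RW=1 US=1 PS=0]
  L1: frame=0x30 idx=10 entry=0x31007 [P=1 RW=1 US=1 PS=0]
  ⇒ phys 0x31E63  [2 reads]

Access #4 fault: NONE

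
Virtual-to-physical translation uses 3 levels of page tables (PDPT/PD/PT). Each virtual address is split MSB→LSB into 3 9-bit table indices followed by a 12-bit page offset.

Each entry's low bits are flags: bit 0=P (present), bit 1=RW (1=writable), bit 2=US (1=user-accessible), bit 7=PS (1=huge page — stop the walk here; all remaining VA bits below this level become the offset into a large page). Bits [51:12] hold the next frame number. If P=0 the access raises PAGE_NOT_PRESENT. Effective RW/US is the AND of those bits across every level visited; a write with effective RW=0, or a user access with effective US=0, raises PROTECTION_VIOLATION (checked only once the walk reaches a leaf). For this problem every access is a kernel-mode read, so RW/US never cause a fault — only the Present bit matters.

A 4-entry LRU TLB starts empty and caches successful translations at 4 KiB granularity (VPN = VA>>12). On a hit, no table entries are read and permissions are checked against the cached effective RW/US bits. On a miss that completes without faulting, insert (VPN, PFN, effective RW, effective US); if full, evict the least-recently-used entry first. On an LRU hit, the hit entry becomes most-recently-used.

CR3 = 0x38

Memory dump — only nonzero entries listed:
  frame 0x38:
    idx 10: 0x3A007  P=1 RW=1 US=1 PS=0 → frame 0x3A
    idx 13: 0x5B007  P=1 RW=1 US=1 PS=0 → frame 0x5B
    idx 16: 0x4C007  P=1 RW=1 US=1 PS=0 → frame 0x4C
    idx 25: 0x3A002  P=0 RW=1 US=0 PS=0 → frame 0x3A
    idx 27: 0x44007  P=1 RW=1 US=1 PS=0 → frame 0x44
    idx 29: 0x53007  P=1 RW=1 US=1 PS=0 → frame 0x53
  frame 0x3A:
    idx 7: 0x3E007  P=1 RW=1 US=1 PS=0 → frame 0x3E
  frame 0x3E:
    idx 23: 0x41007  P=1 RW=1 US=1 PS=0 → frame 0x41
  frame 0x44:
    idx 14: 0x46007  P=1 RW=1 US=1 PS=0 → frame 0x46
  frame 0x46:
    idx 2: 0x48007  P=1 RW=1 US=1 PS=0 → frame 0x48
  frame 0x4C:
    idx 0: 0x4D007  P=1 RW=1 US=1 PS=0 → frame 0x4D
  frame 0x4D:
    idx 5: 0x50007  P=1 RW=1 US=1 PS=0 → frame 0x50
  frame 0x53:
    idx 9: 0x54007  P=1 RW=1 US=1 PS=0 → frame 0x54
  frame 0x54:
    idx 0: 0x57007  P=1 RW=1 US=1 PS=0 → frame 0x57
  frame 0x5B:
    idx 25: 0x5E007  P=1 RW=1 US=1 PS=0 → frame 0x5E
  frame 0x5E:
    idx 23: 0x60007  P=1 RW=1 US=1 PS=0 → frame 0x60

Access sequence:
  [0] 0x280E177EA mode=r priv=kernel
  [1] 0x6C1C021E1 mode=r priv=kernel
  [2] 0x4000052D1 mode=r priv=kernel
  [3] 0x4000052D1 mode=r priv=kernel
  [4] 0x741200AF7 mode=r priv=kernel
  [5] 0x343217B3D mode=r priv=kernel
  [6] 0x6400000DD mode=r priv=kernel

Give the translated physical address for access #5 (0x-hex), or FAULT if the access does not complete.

Trace:
#0 VA=0x280E177EA (r,kernel):
  lvl0: tbl 0x38, slot 10 ⇒ 0x3A007 (P1/RW1/US1/PS0)
  lvl1: tbl 0x3A, slot 7 ⇒ 0x3E007 (P1/RW1/US1/PS0)
  lvl2: tbl 0x3E, slot 23 ⇒ 0x41007 (P1/RW1/US1/PS0)
  ✓ 0x417EA  — 3 lookups
#1 VA=0x6C1C021E1 (r,kernel):
  lvl0: tbl 0x38, slot 27 ⇒ 0x44007 (P1/RW1/US1/PS0)
  lvl1: tbl 0x44, slot 14 ⇒ 0x46007 (P1/RW1/US1/PS0)
  lvl2: tbl 0x46, slot 2 ⇒ 0x48007 (P1/RW1/US1/PS0)
  ✓ 0x481E1  — 3 lookups
#2 VA=0x4000052D1 (r,kernel):
  lvl0: tbl 0x38, slot 16 ⇒ 0x4C007 (P1/RW1/US1/PS0)
  lvl1: tbl 0x4C, slot 0 ⇒ 0x4D007 (P1/RW1/US1/PS0)
  lvl2: tbl 0x4D, slot 5 ⇒ 0x50007 (P1/RW1/US1/PS0)
  ✓ 0x502D1  — 3 lookups
#3 VA=0x4000052D1 (r,kernel):
  TLB hit vpn=0x400005 → PA=0x502D1
#4 VA=0x741200AF7 (r,kernel):
  lvl0: tbl 0x38, slot 29 ⇒ 0x53007 (P1/RW1/US1/PS0)
  lvl1: tbl 0x53, slot 9 ⇒ 0x54007 (P1/RW1/US1/PS0)
  lvl2: tbl 0x54, slot 0 ⇒ 0x57007 (P1/RW1/US1/PS0)
  ✓ 0x57AF7  — 3 lookups
#5 VA=0x343217B3D (r,kernel):
  lvl0: tbl 0x38, slot 13 ⇒ 0x5B007 (P1/RW1/US1/PS0)
  lvl1: tbl 0x5B, slot 25 ⇒ 0x5E007 (P1/RW1/US1/PS0)
  lvl2: tbl 0x5E, slot 23 ⇒ 0x60007 (P1/RW1/US1/PS0)
  ✓ 0x60B3D  — 3 lookups
#6 VA=0x6400000DD (r,kernel):
  lvl0: tbl 0x38, slot 25 ⇒ 0x3A002 (P0/RW1/US0/PS0)
  ✗ PAGE_NOT_PRESENT  [1 reads]

Access #5 PA: 0x60B3D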